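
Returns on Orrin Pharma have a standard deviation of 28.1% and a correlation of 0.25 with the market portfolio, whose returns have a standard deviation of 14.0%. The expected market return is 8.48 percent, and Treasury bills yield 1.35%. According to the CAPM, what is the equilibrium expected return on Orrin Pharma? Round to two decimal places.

4.93%

β = ρ × σ_i / σ_m = 0.25 × 28.1% / 14.0% = 0.5018
MRP = 8.48% − 1.35% = 7.13%
E(R) = 1.35% + 0.5018 × 7.13% = 4.93%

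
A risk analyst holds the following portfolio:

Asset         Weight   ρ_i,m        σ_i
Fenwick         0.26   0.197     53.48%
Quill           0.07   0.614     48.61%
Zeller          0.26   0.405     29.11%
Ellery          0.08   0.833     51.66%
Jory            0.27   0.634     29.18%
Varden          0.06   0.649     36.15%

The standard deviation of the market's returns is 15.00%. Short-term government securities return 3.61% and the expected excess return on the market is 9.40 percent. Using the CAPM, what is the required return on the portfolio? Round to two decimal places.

14.73%

β_Fenwick = 0.197 × 53.48% / 15.00% = 0.7024
β_Quill = 0.614 × 48.61% / 15.00% = 1.9898
β_Zeller = 0.405 × 29.11% / 15.00% = 0.7860
β_Ellery = 0.833 × 51.66% / 15.00% = 2.8689
β_Jory = 0.634 × 29.18% / 15.00% = 1.2333
β_Varden = 0.649 × 36.15% / 15.00% = 1.5641
β_P = Σ w_i β_i = 0.26×0.7024 + 0.07×1.9898 + 0.26×0.7860 + 0.08×2.8689 + 0.27×1.2333 + 0.06×1.5641 = 1.1826
E(R_P) = R_f + β_P × MRP = 3.61% + 1.1826 × 9.40% = 14.73%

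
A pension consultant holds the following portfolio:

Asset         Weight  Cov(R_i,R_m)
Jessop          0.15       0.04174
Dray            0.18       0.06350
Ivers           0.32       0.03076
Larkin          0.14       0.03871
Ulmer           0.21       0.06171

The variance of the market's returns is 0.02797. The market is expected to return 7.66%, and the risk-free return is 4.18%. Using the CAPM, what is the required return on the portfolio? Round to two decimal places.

9.89%

β_Jessop = 0.04174 / 0.02797 = 1.4923
β_Dray = 0.06350 / 0.02797 = 2.2703
β_Ivers = 0.03076 / 0.02797 = 1.0997
β_Larkin = 0.03871 / 0.02797 = 1.3840
β_Ulmer = 0.06171 / 0.02797 = 2.2063
β_P = Σ w_i β_i = 0.15×1.4923 + 0.18×2.2703 + 0.32×1.0997 + 0.14×1.3840 + 0.21×2.2063 = 1.6415
MRP = 7.66% − 4.18% = 3.48%
E(R_P) = R_f + β_P × MRP = 4.18% + 1.6415 × 3.48% = 9.89%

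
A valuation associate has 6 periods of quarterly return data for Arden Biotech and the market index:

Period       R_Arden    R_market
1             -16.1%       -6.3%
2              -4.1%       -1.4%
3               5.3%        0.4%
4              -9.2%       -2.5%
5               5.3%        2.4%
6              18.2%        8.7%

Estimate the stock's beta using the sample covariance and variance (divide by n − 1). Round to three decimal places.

2.348

Mean R_i = (-16.1 − 4.1 + 5.3 − 9.2 + 5.3 + 18.2) / 6 = -0.1000%
Mean R_m = (-6.3 − 1.4 + 0.4 − 2.5 + 2.4 + 8.7) / 6 = 0.2167%
Σ(R_i − R̄_i)(R_m − R̄_m) = 303.4800  ⇒  Cov = 303.4800 / 5 = 60.6960
Σ(R_m − R̄_m)² = 129.2283  ⇒  Var(R_m) = 129.2283 / 5 = 25.8457
β = Cov / Var(R_m) = 60.6960 / 25.8457 = 2.3484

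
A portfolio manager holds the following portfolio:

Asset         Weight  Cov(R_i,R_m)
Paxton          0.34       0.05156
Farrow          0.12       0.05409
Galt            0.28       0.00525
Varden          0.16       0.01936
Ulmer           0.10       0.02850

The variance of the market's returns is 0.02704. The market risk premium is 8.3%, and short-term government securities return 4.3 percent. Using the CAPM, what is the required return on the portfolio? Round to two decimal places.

β_Paxton = 0.05156 / 0.02704 = 1.9068
β_Farrow = 0.05409 / 0.02704 = 2.0004
β_Galt = 0.00525 / 0.02704 = 0.1942
β_Varden = 0.01936 / 0.02704 = 0.7160
β_Ulmer = 0.02850 / 0.02704 = 1.0540
β_P = Σ w_i β_i = 0.34×1.9068 + 0.12×2.0004 + 0.28×0.1942 + 0.16×0.7160 + 0.10×1.0540 = 1.1627
E(R_P) = R_f + β_P × MRP = 4.3% + 1.1627 × 8.3% = 13.95%

13.95%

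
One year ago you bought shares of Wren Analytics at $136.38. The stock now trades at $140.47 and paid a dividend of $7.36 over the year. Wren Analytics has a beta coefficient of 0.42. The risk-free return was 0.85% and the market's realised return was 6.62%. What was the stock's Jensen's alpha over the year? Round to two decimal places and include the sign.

Realised HPR = (P1 + D1 − P0) / P0 = (140.47 + 7.36 − 136.38) / 136.38 = 11.45 / 136.38 = 8.3957%
MRP = 6.62% − 0.85% = 5.77%
CAPM required = R_f + β·MRP = 0.85% + 0.42 × 5.77% = 3.2734%
α = realised − required = 8.3957% − 3.2734% = +5.12%

+5.12%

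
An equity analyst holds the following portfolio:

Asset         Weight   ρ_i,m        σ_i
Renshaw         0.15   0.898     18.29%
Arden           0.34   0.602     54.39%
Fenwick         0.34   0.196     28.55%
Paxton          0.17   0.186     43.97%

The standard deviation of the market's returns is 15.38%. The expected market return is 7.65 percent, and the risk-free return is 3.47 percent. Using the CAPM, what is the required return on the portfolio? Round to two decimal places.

8.06%

β_Renshaw = 0.898 × 18.29% / 15.38% = 1.0679
β_Arden = 0.602 × 54.39% / 15.38% = 2.1289
β_Fenwick = 0.196 × 28.55% / 15.38% = 0.3638
β_Paxton = 0.186 × 43.97% / 15.38% = 0.5318
β_P = Σ w_i β_i = 0.15×1.0679 + 0.34×2.1289 + 0.34×0.3638 + 0.17×0.5318 = 1.0981
MRP = 7.65% − 3.47% = 4.18%
E(R_P) = R_f + β_P × MRP = 3.47% + 1.0981 × 4.18% = 8.06%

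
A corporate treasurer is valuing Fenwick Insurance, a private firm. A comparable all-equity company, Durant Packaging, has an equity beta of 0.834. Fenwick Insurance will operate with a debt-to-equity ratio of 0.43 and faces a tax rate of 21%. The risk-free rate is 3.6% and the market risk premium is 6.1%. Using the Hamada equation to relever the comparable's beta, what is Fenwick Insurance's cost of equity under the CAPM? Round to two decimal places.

β_L = β_U × [1 + (1 − t)(D/E)] = 0.834 × [1 + (1 − 0.21) × 0.43]
    = 0.834 × [1 + 0.79 × 0.43] = 0.834 × 1.3397 = 1.1173
E(R) = R_f + β_L × MRP = 3.6% + 1.1173 × 6.1% = 10.42%

10.42%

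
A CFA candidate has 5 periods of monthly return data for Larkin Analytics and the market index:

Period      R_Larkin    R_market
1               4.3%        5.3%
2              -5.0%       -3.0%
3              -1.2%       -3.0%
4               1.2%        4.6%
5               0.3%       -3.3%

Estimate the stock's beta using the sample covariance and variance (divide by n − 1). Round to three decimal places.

Mean R_i = (4.3 − 5.0 − 1.2 + 1.2 + 0.3) / 5 = -0.0800%
Mean R_m = (5.3 − 3.0 − 3.0 + 4.6 − 3.3) / 5 = 0.1200%
Σ(R_i − R̄_i)(R_m − R̄_m) = 45.9680  ⇒  Cov = 45.9680 / 4 = 11.4920
Σ(R_m − R̄_m)² = 78.0680  ⇒  Var(R_m) = 78.0680 / 4 = 19.5170
β = Cov / Var(R_m) = 11.4920 / 19.5170 = 0.5888

0.589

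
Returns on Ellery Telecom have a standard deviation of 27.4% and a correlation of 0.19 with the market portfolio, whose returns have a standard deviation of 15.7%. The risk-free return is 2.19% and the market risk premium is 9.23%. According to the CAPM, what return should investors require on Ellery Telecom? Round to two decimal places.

β = ρ × σ_i / σ_m = 0.19 × 27.4% / 15.7% = 0.3316
E(R) = 2.19% + 0.3316 × 9.23% = 5.25%

5.25%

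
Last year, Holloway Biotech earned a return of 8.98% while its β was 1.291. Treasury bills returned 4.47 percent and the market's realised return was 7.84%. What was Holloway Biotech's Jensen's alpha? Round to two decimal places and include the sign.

Market excess return = 7.84% − 4.47% = 3.37%
CAPM benchmark = R_f + β(R_m − R_f) = 4.47% + 1.291 × 3.37% = 8.82067%
α = actual − benchmark = 8.98% − 8.82067% = +0.16%

+0.16%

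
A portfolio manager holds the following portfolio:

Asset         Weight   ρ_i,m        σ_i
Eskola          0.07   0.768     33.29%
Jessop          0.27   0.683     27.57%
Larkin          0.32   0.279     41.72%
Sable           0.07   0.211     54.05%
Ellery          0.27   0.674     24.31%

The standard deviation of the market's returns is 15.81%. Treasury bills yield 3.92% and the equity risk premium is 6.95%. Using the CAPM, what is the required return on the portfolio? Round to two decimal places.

β_Eskola = 0.768 × 33.29% / 15.81% = 1.6171
β_Jessop = 0.683 × 27.57% / 15.81% = 1.1910
β_Larkin = 0.279 × 41.72% / 15.81% = 0.7362
β_Sable = 0.211 × 54.05% / 15.81% = 0.7214
β_Ellery = 0.674 × 24.31% / 15.81% = 1.0364
β_P = Σ w_i β_i = 0.07×1.6171 + 0.27×1.1910 + 0.32×0.7362 + 0.07×0.7214 + 0.27×1.0364 = 1.0007
E(R_P) = R_f + β_P × MRP = 3.92% + 1.0007 × 6.95% = 10.87%

10.87%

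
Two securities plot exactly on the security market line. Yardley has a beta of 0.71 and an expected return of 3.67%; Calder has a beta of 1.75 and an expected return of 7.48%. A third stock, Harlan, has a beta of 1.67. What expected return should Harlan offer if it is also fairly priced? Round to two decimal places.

MRP (SML slope) = (7.48% − 3.67%) / (1.75 − 0.71) = 3.81% / 1.04 = 3.6635%
R_f (intercept) = 3.67% − 0.71 × 3.6635% = 1.0689%
E(R_Harlan) = R_f + β × MRP = 1.0689% + 1.67 × 3.6635% = 7.19%

7.19%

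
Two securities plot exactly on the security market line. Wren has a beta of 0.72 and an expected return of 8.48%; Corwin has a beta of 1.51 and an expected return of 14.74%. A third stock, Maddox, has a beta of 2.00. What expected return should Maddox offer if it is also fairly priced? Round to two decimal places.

MRP (SML slope) = (14.74% − 8.48%) / (1.51 − 0.72) = 6.26% / 0.79 = 7.9241%
R_f (intercept) = 8.48% − 0.72 × 7.9241% = 2.7746%
E(R_Maddox) = R_f + β × MRP = 2.7746% + 2.00 × 7.9241% = 18.62%

18.62%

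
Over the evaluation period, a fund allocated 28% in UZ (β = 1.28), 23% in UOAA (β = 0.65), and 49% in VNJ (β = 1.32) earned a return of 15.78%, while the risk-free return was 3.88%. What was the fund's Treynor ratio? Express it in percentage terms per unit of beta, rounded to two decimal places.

10.31%

β_P = 0.28×1.28 + 0.23×0.65 + 0.49×1.32 = 1.1547
Treynor = (R_P − R_f) / β_P = (15.78% − 3.88%) / 1.1547 = 11.90% / 1.1547 = 10.31%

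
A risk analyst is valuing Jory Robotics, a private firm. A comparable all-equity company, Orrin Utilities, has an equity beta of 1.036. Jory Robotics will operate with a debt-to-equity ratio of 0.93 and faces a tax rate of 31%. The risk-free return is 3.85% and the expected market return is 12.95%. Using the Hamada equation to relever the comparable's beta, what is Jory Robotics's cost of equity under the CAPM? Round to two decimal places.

β_L = β_U × [1 + (1 − t)(D/E)] = 1.036 × [1 + (1 − 0.31) × 0.93]
    = 1.036 × [1 + 0.69 × 0.93] = 1.036 × 1.6417 = 1.7008
MRP = 12.95% − 3.85% = 9.10%
E(R) = R_f + β_L × MRP = 3.85% + 1.7008 × 9.10% = 19.33%

19.33%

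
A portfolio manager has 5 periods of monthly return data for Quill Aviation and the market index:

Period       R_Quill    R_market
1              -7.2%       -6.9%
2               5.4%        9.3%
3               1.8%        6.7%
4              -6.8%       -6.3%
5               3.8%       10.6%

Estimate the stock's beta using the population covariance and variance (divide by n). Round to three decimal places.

0.688

Mean R_i = (-7.2 + 5.4 + 1.8 − 6.8 + 3.8) / 5 = -0.6000%
Mean R_m = (-6.9 + 9.3 + 6.7 − 6.3 + 10.6) / 5 = 2.6800%
Σ(R_i − R̄_i)(R_m − R̄_m) = 203.1200  ⇒  Cov = 203.1200 / 5 = 40.6240
Σ(R_m − R̄_m)² = 295.1280  ⇒  Var(R_m) = 295.1280 / 5 = 59.0256
β = Cov / Var(R_m) = 40.6240 / 59.0256 = 0.6882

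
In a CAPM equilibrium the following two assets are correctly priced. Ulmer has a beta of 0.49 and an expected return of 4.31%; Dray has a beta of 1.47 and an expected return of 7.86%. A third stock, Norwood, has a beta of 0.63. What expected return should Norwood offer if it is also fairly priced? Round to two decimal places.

MRP (SML slope) = (7.86% − 4.31%) / (1.47 − 0.49) = 3.55% / 0.98 = 3.6224%
R_f (intercept) = 4.31% − 0.49 × 3.6224% = 2.5350%
E(R_Norwood) = R_f + β × MRP = 2.5350% + 0.63 × 3.6224% = 4.82%

4.82%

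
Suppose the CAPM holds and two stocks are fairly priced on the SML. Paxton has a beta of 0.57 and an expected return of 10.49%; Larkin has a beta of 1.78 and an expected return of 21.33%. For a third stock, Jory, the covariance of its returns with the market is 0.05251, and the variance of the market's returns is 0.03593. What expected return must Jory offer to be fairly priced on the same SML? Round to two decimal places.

MRP = (21.33% − 10.49%) / (1.78 − 0.57) = 8.9587%
R_f = 10.49% − 0.57 × 8.9587% = 5.3835%
β_Jory = Cov / Var(R_m) = 0.05251 / 0.03593 = 1.4615
E(R_Jory) = R_f + β × MRP = 5.3835% + 1.4615 × 8.9587% = 18.48%

18.48%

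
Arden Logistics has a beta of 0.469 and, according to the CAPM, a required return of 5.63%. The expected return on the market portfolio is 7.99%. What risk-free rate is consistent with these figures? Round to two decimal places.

E(R) = R_f + β(E(R_m) − R_f) = R_f(1 − β) + β·E(R_m)
5.63% = R_f × (1 − 0.469) + 0.469 × 7.99%
5.63% = R_f × 0.531 + 3.74731%
R_f = (5.63% − 3.74731%) / 0.531 = 3.55%

3.55%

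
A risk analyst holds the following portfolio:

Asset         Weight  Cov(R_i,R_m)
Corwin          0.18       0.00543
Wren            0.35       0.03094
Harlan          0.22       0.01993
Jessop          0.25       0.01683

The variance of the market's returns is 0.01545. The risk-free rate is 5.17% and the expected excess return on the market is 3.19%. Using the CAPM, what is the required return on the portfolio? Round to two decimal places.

β_Corwin = 0.00543 / 0.01545 = 0.3515
β_Wren = 0.03094 / 0.01545 = 2.0026
β_Harlan = 0.01993 / 0.01545 = 1.2900
β_Jessop = 0.01683 / 0.01545 = 1.0893
β_P = Σ w_i β_i = 0.18×0.3515 + 0.35×2.0026 + 0.22×1.2900 + 0.25×1.0893 = 1.3203
E(R_P) = R_f + β_P × MRP = 5.17% + 1.3203 × 3.19% = 9.38%

9.38%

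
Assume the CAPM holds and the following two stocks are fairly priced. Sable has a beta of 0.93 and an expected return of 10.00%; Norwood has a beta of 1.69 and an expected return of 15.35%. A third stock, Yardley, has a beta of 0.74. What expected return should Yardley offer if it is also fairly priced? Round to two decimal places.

8.66%

MRP (SML slope) = (15.35% − 10.00%) / (1.69 − 0.93) = 5.35% / 0.76 = 7.0395%
R_f (intercept) = 10.00% − 0.93 × 7.0395% = 3.4533%
E(R_Yardley) = R_f + β × MRP = 3.4533% + 0.74 × 7.0395% = 8.66%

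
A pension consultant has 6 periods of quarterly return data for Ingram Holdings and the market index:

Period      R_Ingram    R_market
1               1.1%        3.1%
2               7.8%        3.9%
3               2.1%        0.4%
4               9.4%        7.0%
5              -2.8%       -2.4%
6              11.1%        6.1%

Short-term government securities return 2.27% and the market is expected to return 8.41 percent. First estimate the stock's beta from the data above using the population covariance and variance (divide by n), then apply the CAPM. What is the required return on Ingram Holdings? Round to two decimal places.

10.97%

Mean R_i = (1.1 + 7.8 + 2.1 + 9.4 − 2.8 + 11.1) / 6 = 4.7833%
Mean R_m = (3.1 + 3.9 + 0.4 + 7.0 − 2.4 + 6.1) / 6 = 3.0167%
Σ(R_i − R̄_i)(R_m − R̄_m) = 88.3217  ⇒  Cov = 88.3217 / 6 = 14.7203
Σ(R_m − R̄_m)² = 62.3483  ⇒  Var(R_m) = 62.3483 / 6 = 10.3914
β = Cov / Var(R_m) = 14.7203 / 10.3914 = 1.4166
MRP = 8.41% − 2.27% = 6.14%
E(R) = R_f + β × MRP = 2.27% + 1.4166 × 6.14% = 10.97%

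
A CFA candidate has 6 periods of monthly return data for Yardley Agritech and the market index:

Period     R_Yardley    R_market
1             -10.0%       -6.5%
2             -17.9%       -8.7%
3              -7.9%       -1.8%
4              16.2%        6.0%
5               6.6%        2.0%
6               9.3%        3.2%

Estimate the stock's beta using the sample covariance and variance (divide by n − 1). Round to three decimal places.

Mean R_i = (-10.0 − 17.9 − 7.9 + 16.2 + 6.6 + 9.3) / 6 = -0.6167%
Mean R_m = (-6.5 − 8.7 − 1.8 + 6.0 + 2.0 + 3.2) / 6 = -0.9667%
Σ(R_i − R̄_i)(R_m − R̄_m) = 371.5333  ⇒  Cov = 371.5333 / 5 = 74.3067
Σ(R_m − R̄_m)² = 165.8133  ⇒  Var(R_m) = 165.8133 / 5 = 33.1627
β = Cov / Var(R_m) = 74.3067 / 33.1627 = 2.2407

2.241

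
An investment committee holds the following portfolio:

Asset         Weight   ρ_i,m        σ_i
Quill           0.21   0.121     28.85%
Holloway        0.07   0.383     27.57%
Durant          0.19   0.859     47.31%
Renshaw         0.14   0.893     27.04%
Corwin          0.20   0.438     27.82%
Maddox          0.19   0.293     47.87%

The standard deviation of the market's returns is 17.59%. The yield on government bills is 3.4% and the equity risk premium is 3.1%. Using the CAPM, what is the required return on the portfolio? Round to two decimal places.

β_Quill = 0.121 × 28.85% / 17.59% = 0.1985
β_Holloway = 0.383 × 27.57% / 17.59% = 0.6003
β_Durant = 0.859 × 47.31% / 17.59% = 2.3104
β_Renshaw = 0.893 × 27.04% / 17.59% = 1.3728
β_Corwin = 0.438 × 27.82% / 17.59% = 0.6927
β_Maddox = 0.293 × 47.87% / 17.59% = 0.7974
β_P = Σ w_i β_i = 0.21×0.1985 + 0.07×0.6003 + 0.19×2.3104 + 0.14×1.3728 + 0.20×0.6927 + 0.19×0.7974 = 1.0049
E(R_P) = R_f + β_P × MRP = 3.4% + 1.0049 × 3.1% = 6.52%

6.52%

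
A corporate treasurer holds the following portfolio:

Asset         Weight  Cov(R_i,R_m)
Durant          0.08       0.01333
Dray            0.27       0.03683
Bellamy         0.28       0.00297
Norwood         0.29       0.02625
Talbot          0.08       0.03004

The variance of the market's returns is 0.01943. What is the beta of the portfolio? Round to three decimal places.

β_Durant = 0.01333 / 0.01943 = 0.6861
β_Dray = 0.03683 / 0.01943 = 1.8955
β_Bellamy = 0.00297 / 0.01943 = 0.1529
β_Norwood = 0.02625 / 0.01943 = 1.3510
β_Talbot = 0.03004 / 0.01943 = 1.5461
β_P = Σ w_i β_i = 0.08×0.6861 + 0.27×1.8955 + 0.28×0.1529 + 0.29×1.3510 + 0.08×1.5461 = 1.1250

1.125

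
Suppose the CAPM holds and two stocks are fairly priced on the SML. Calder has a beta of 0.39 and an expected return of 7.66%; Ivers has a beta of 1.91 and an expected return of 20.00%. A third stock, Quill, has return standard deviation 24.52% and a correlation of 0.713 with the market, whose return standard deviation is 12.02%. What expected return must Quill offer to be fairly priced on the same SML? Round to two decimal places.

MRP = (20.00% − 7.66%) / (1.91 − 0.39) = 8.1184%
R_f = 7.66% − 0.39 × 8.1184% = 4.4938%
β_Quill = ρ·σ_i/σ_m = 0.713 × 24.52 / 12.02 = 1.4545
E(R_Quill) = R_f + β × MRP = 4.4938% + 1.4545 × 8.1184% = 16.30%

16.30%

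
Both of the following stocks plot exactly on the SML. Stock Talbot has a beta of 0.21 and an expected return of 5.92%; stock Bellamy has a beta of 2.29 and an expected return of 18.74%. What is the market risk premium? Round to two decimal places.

6.16%

Both satisfy E(R) = R_f + β·MRP, so the slope of the SML is
MRP = (18.74% − 5.92%) / (2.29 − 0.21) = 12.82% / 2.08 = 6.1635%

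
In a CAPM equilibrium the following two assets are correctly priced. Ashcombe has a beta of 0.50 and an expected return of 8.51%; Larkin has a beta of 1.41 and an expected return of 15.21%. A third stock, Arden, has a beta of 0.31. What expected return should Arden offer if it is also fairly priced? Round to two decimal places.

MRP (SML slope) = (15.21% − 8.51%) / (1.41 − 0.50) = 6.70% / 0.91 = 7.3626%
R_f (intercept) = 8.51% − 0.50 × 7.3626% = 4.8287%
E(R_Arden) = R_f + β × MRP = 4.8287% + 0.31 × 7.3626% = 7.11%

7.11%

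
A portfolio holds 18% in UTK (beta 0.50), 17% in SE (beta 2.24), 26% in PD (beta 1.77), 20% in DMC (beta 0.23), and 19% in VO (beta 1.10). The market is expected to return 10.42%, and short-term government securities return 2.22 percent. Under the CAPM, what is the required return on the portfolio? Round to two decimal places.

11.95%

β_P = Σ w_i β_i = 0.18×0.50 + 0.17×2.24 + 0.26×1.77 + 0.20×0.23 + 0.19×1.10 = 1.1860
MRP = 10.42% − 2.22% = 8.20%
E(R_P) = R_f + β_P × MRP = 2.22% + 1.1860 × 8.20% = 11.95%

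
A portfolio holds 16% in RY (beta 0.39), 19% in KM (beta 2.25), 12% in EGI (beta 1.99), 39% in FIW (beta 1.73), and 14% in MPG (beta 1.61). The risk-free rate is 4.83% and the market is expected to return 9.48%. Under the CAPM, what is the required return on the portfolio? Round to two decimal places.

12.40%

β_P = Σ w_i β_i = 0.16×0.39 + 0.19×2.25 + 0.12×1.99 + 0.39×1.73 + 0.14×1.61 = 1.6288
MRP = 9.48% − 4.83% = 4.65%
E(R_P) = R_f + β_P × MRP = 4.83% + 1.6288 × 4.65% = 12.40%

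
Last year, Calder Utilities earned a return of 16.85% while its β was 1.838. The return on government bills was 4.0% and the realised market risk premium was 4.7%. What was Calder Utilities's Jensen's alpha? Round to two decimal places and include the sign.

CAPM benchmark = R_f + β(R_m − R_f) = 4.0% + 1.838 × 4.7% = 12.6386%
α = actual − benchmark = 16.85% − 12.6386% = +4.21%

+4.21%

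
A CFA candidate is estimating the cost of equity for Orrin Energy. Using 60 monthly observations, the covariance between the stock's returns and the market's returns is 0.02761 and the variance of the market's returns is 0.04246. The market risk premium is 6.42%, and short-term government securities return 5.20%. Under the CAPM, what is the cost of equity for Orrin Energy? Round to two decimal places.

β = Cov(R_i, R_m) / Var(R_m) = 0.02761 / 0.04246 = 0.6503
E(R) = R_f + β × MRP = 5.20% + 0.6503 × 6.42% = 9.37%

9.37%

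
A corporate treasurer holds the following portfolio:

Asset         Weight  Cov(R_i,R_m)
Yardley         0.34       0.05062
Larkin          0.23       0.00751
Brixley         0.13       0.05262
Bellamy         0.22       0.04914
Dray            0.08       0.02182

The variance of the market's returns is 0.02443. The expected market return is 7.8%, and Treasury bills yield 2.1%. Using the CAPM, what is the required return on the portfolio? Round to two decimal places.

β_Yardley = 0.05062 / 0.02443 = 2.0720
β_Larkin = 0.00751 / 0.02443 = 0.3074
β_Brixley = 0.05262 / 0.02443 = 2.1539
β_Bellamy = 0.04914 / 0.02443 = 2.0115
β_Dray = 0.02182 / 0.02443 = 0.8932
β_P = Σ w_i β_i = 0.34×2.0720 + 0.23×0.3074 + 0.13×2.1539 + 0.22×2.0115 + 0.08×0.8932 = 1.5692
MRP = 7.8% − 2.1% = 5.70%
E(R_P) = R_f + β_P × MRP = 2.1% + 1.5692 × 5.7% = 11.04%

11.04%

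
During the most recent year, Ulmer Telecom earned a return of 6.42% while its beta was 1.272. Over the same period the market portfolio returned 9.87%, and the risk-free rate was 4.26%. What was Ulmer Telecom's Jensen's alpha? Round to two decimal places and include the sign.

-4.98%

Market excess return = 9.87% − 4.26% = 5.61%
CAPM benchmark = R_f + β(R_m − R_f) = 4.26% + 1.272 × 5.61% = 11.39592%
α = actual − benchmark = 6.42% − 11.39592% = -4.98%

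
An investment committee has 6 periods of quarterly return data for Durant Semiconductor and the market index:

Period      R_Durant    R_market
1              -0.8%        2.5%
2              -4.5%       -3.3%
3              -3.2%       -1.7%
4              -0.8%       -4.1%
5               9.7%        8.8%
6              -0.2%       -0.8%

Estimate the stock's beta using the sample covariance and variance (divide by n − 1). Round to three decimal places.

Mean R_i = (-0.8 − 4.5 − 3.2 − 0.8 + 9.7 − 0.2) / 6 = 0.0333%
Mean R_m = (2.5 − 3.3 − 1.7 − 4.1 + 8.8 − 0.8) / 6 = 0.2333%
Σ(R_i − R̄_i)(R_m − R̄_m) = 107.0433  ⇒  Cov = 107.0433 / 5 = 21.4087
Σ(R_m − R̄_m)² = 114.5933  ⇒  Var(R_m) = 114.5933 / 5 = 22.9187
β = Cov / Var(R_m) = 21.4087 / 22.9187 = 0.9341

0.934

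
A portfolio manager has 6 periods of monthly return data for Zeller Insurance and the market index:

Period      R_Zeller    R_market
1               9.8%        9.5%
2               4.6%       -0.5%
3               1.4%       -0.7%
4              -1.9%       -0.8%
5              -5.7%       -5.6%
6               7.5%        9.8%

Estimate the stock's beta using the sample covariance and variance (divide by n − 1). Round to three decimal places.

Mean R_i = (9.8 + 4.6 + 1.4 − 1.9 − 5.7 + 7.5) / 6 = 2.6167%
Mean R_m = (9.5 − 0.5 − 0.7 − 0.8 − 5.6 + 9.8) / 6 = 1.9500%
Σ(R_i − R̄_i)(R_m − R̄_m) = 166.1450  ⇒  Cov = 166.1450 / 5 = 33.2290
Σ(R_m − R̄_m)² = 196.2150  ⇒  Var(R_m) = 196.2150 / 5 = 39.2430
β = Cov / Var(R_m) = 33.2290 / 39.2430 = 0.8467

0.847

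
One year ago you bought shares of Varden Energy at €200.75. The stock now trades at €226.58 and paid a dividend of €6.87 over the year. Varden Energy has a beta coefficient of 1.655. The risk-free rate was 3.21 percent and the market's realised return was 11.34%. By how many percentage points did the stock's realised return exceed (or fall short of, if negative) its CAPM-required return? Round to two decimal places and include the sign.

Realised HPR = (P1 + D1 − P0) / P0 = (226.58 + 6.87 − 200.75) / 200.75 = 32.70 / 200.75 = 16.2889%
MRP = 11.34% − 3.21% = 8.13%
CAPM required = R_f + β·MRP = 3.21% + 1.655 × 8.13% = 16.66515%
α = realised − required = 16.2889% − 16.66515% = -0.38%

-0.38%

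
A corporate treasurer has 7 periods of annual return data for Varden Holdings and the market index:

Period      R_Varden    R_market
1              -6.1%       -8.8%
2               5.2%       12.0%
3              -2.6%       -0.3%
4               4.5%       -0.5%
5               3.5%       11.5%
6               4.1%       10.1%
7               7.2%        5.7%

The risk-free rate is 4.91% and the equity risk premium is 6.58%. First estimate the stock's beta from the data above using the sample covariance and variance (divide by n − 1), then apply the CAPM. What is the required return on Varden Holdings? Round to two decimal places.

Mean R_i = (-6.1 + 5.2 − 2.6 + 4.5 + 3.5 + 4.1 + 7.2) / 7 = 2.2571%
Mean R_m = (-8.8 + 12.0 − 0.3 − 0.5 + 11.5 + 10.1 + 5.7) / 7 = 4.2429%
Σ(R_i − R̄_i)(R_m − R̄_m) = 170.2729  ⇒  Cov = 170.2729 / 6 = 28.3788
Σ(R_m − R̄_m)² = 362.5171  ⇒  Var(R_m) = 362.5171 / 6 = 60.4195
β = Cov / Var(R_m) = 28.3788 / 60.4195 = 0.4697
E(R) = R_f + β × MRP = 4.91% + 0.4697 × 6.58% = 8.00%

8.00%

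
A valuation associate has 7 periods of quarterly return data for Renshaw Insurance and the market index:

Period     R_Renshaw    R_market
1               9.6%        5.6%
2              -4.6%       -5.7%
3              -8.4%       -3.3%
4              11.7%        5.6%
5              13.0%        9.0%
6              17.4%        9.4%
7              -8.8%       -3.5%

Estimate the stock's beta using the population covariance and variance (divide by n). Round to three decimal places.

1.673

Mean R_i = (9.6 − 4.6 − 8.4 + 11.7 + 13.0 + 17.4 − 8.8) / 7 = 4.2714%
Mean R_m = (5.6 − 5.7 − 3.3 + 5.6 + 9.0 + 9.4 − 3.5) / 7 = 2.4429%
Σ(R_i − R̄_i)(R_m − R̄_m) = 411.5386  ⇒  Cov = 411.5386 / 7 = 58.7912
Σ(R_m − R̄_m)² = 245.9371  ⇒  Var(R_m) = 245.9371 / 7 = 35.1339
β = Cov / Var(R_m) = 58.7912 / 35.1339 = 1.6733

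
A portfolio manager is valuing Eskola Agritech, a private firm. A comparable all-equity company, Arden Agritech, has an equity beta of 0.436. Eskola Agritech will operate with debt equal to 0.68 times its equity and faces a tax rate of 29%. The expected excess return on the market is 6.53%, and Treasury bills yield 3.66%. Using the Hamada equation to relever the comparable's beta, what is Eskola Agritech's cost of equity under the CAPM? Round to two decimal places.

7.88%

β_L = β_U × [1 + (1 − t)(D/E)] = 0.436 × [1 + (1 − 0.29) × 0.68]
    = 0.436 × [1 + 0.71 × 0.68] = 0.436 × 1.4828 = 0.6465
E(R) = R_f + β_L × MRP = 3.66% + 0.6465 × 6.53% = 7.88%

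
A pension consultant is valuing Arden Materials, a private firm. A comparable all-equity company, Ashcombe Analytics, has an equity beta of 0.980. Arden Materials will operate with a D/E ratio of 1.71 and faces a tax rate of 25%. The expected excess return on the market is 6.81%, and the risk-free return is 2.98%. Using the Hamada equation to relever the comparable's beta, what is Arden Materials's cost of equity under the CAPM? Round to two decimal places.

β_L = β_U × [1 + (1 − t)(D/E)] = 0.980 × [1 + (1 − 0.25) × 1.71]
    = 0.980 × [1 + 0.75 × 1.71] = 0.980 × 2.2825 = 2.2369
E(R) = R_f + β_L × MRP = 2.98% + 2.2369 × 6.81% = 18.21%

18.21%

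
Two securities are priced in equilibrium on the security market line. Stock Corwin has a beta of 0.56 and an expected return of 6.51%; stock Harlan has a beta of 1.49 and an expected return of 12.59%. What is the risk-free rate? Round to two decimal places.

2.85%

Both satisfy E(R) = R_f + β·MRP, so the slope of the SML is
MRP = (12.59% − 6.51%) / (1.49 − 0.56) = 6.08% / 0.93 = 6.5376%
R_f = E(R_Corwin) − β_Corwin·MRP = 6.51% − 0.56 × 6.5376% = 2.8489%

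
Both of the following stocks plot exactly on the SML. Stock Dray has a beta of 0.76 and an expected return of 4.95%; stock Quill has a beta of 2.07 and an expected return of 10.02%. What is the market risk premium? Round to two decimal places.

Both satisfy E(R) = R_f + β·MRP, so the slope of the SML is
MRP = (10.02% − 4.95%) / (2.07 − 0.76) = 5.07% / 1.31 = 3.8702%

3.87%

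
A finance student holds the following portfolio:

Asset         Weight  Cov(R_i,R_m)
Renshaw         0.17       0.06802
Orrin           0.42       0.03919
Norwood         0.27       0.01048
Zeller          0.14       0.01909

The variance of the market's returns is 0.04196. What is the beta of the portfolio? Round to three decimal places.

β_Renshaw = 0.06802 / 0.04196 = 1.6211
β_Orrin = 0.03919 / 0.04196 = 0.9340
β_Norwood = 0.01048 / 0.04196 = 0.2498
β_Zeller = 0.01909 / 0.04196 = 0.4550
β_P = Σ w_i β_i = 0.17×1.6211 + 0.42×0.9340 + 0.27×0.2498 + 0.14×0.4550 = 0.7990

0.799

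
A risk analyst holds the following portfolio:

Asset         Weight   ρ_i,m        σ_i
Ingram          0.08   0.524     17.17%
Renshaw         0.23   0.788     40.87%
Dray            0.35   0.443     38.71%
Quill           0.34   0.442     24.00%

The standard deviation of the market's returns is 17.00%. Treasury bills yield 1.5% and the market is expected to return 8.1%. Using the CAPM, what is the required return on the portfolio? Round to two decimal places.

8.39%

β_Ingram = 0.524 × 17.17% / 17.00% = 0.5292
β_Renshaw = 0.788 × 40.87% / 17.00% = 1.8944
β_Dray = 0.443 × 38.71% / 17.00% = 1.0087
β_Quill = 0.442 × 24.00% / 17.00% = 0.6240
β_P = Σ w_i β_i = 0.08×0.5292 + 0.23×1.8944 + 0.35×1.0087 + 0.34×0.6240 = 1.0433
MRP = 8.1% − 1.5% = 6.60%
E(R_P) = R_f + β_P × MRP = 1.5% + 1.0433 × 6.6% = 8.39%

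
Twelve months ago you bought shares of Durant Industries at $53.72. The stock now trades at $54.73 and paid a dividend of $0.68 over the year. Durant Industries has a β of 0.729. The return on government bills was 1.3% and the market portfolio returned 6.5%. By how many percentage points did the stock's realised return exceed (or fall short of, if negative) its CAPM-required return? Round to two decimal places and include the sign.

-1.94%

Realised HPR = (P1 + D1 − P0) / P0 = (54.73 + 0.68 − 53.72) / 53.72 = 1.69 / 53.72 = 3.1459%
MRP = 6.5% − 1.3% = 5.20%
CAPM required = R_f + β·MRP = 1.3% + 0.729 × 5.2% = 5.0908%
α = realised − required = 3.1459% − 5.0908% = -1.94%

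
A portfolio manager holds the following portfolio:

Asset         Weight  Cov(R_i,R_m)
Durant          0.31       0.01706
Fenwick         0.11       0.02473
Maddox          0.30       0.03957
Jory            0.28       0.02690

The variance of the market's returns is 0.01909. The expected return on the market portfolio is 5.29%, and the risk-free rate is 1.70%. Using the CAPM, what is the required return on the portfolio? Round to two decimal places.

β_Durant = 0.01706 / 0.01909 = 0.8937
β_Fenwick = 0.02473 / 0.01909 = 1.2954
β_Maddox = 0.03957 / 0.01909 = 2.0728
β_Jory = 0.02690 / 0.01909 = 1.4091
β_P = Σ w_i β_i = 0.31×0.8937 + 0.11×1.2954 + 0.30×2.0728 + 0.28×1.4091 = 1.4359
MRP = 5.29% − 1.70% = 3.59%
E(R_P) = R_f + β_P × MRP = 1.70% + 1.4359 × 3.59% = 6.85%

6.85%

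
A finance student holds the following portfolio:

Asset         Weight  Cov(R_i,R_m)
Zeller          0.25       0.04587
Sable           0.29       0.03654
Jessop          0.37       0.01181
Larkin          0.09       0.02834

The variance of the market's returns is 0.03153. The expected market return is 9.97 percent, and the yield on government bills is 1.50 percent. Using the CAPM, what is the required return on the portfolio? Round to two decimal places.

β_Zeller = 0.04587 / 0.03153 = 1.4548
β_Sable = 0.03654 / 0.03153 = 1.1589
β_Jessop = 0.01181 / 0.03153 = 0.3746
β_Larkin = 0.02834 / 0.03153 = 0.8988
β_P = Σ w_i β_i = 0.25×1.4548 + 0.29×1.1589 + 0.37×0.3746 + 0.09×0.8988 = 0.9193
MRP = 9.97% − 1.50% = 8.47%
E(R_P) = R_f + β_P × MRP = 1.50% + 0.9193 × 8.47% = 9.29%

9.29%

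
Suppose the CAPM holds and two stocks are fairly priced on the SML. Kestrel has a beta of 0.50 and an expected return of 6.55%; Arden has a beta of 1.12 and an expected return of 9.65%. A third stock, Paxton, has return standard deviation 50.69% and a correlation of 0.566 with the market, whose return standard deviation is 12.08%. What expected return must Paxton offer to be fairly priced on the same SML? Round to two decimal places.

MRP = (9.65% − 6.55%) / (1.12 − 0.50) = 5.0000%
R_f = 6.55% − 0.50 × 5.0000% = 4.0500%
β_Paxton = ρ·σ_i/σ_m = 0.566 × 50.69 / 12.08 = 2.3750
E(R_Paxton) = R_f + β × MRP = 4.0500% + 2.3750 × 5.0000% = 15.93%

15.93%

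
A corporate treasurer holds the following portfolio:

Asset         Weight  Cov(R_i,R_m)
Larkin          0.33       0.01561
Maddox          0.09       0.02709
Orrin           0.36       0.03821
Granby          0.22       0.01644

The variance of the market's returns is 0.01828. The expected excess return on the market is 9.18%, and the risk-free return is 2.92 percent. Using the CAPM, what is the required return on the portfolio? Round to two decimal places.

15.46%

β_Larkin = 0.01561 / 0.01828 = 0.8539
β_Maddox = 0.02709 / 0.01828 = 1.4819
β_Orrin = 0.03821 / 0.01828 = 2.0903
β_Granby = 0.01644 / 0.01828 = 0.8993
β_P = Σ w_i β_i = 0.33×0.8539 + 0.09×1.4819 + 0.36×2.0903 + 0.22×0.8993 = 1.3655
E(R_P) = R_f + β_P × MRP = 2.92% + 1.3655 × 9.18% = 15.46%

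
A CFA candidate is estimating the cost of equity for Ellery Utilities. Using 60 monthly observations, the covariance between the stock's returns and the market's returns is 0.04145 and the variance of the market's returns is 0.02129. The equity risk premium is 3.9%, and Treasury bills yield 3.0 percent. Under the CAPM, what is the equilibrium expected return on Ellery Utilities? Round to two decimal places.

10.59%

β = Cov(R_i, R_m) / Var(R_m) = 0.04145 / 0.02129 = 1.9469
E(R) = R_f + β × MRP = 3.0% + 1.9469 × 3.9% = 10.59%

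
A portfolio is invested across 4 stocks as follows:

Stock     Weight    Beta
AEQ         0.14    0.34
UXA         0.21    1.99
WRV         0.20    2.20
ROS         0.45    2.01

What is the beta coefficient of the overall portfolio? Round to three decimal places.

1.810

β_P = Σ w_i β_i = 0.14×0.34 + 0.21×1.99 + 0.20×2.20 + 0.45×2.01 = 1.8100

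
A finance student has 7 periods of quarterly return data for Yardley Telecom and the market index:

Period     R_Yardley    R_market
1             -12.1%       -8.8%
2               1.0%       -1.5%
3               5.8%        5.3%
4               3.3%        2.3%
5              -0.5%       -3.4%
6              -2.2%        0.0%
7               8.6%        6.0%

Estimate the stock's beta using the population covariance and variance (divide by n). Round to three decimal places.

Mean R_i = (-12.1 + 1.0 + 5.8 + 3.3 − 0.5 − 2.2 + 8.6) / 7 = 0.5571%
Mean R_m = (-8.8 − 1.5 + 5.3 + 2.3 − 3.4 + 0.0 + 6.0) / 7 = -0.0143%
Σ(R_i − R̄_i)(R_m − R̄_m) = 196.6657  ⇒  Cov = 196.6657 / 7 = 28.0951
Σ(R_m − R̄_m)² = 160.6286  ⇒  Var(R_m) = 160.6286 / 7 = 22.9469
β = Cov / Var(R_m) = 28.0951 / 22.9469 = 1.2244

1.224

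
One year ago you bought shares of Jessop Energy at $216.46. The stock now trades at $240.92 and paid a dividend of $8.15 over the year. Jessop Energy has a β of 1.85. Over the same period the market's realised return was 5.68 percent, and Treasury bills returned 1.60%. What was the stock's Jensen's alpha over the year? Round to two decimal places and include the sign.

Realised HPR = (P1 + D1 − P0) / P0 = (240.92 + 8.15 − 216.46) / 216.46 = 32.61 / 216.46 = 15.0651%
MRP = 5.68% − 1.60% = 4.08%
CAPM required = R_f + β·MRP = 1.60% + 1.85 × 4.08% = 9.1480%
α = realised − required = 15.0651% − 9.1480% = +5.92%

+5.92%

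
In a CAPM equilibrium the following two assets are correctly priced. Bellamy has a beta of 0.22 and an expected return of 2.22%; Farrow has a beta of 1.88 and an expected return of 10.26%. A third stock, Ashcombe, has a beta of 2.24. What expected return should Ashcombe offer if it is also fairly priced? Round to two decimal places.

MRP (SML slope) = (10.26% − 2.22%) / (1.88 − 0.22) = 8.04% / 1.66 = 4.8434%
R_f (intercept) = 2.22% − 0.22 × 4.8434% = 1.1545%
E(R_Ashcombe) = R_f + β × MRP = 1.1545% + 2.24 × 4.8434% = 12.00%

12.00%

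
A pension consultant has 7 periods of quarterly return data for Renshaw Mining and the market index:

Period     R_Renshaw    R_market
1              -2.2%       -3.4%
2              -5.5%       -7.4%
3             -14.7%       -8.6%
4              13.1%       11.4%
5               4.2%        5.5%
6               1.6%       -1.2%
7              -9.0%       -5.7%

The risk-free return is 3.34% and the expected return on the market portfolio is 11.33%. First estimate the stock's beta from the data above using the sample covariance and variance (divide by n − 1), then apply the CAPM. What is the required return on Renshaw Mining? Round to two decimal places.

Mean R_i = (-2.2 − 5.5 − 14.7 + 13.1 + 4.2 + 1.6 − 9.0) / 7 = -1.7857%
Mean R_m = (-3.4 − 7.4 − 8.6 + 11.4 + 5.5 − 1.2 − 5.7) / 7 = -1.3429%
Σ(R_i − R̄_i)(R_m − R̄_m) = 379.6343  ⇒  Cov = 379.6343 / 6 = 63.2724
Σ(R_m − R̄_m)² = 321.7971  ⇒  Var(R_m) = 321.7971 / 6 = 53.6329
β = Cov / Var(R_m) = 63.2724 / 53.6329 = 1.1797
MRP = 11.33% − 3.34% = 7.99%
E(R) = R_f + β × MRP = 3.34% + 1.1797 × 7.99% = 12.77%

12.77%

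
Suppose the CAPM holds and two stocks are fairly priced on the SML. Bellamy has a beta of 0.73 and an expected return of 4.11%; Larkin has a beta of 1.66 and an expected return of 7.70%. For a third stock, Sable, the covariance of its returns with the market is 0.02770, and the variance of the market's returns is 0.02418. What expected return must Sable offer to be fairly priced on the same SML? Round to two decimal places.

MRP = (7.70% − 4.11%) / (1.66 − 0.73) = 3.8602%
R_f = 4.11% − 0.73 × 3.8602% = 1.2921%
β_Sable = Cov / Var(R_m) = 0.02770 / 0.02418 = 1.1456
E(R_Sable) = R_f + β × MRP = 1.2921% + 1.1456 × 3.8602% = 5.71%

5.71%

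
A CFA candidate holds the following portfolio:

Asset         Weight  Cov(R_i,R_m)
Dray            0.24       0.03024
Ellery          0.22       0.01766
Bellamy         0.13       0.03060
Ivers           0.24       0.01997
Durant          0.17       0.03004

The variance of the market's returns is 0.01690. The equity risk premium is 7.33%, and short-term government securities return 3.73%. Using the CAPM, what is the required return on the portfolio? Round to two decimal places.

β_Dray = 0.03024 / 0.01690 = 1.7893
β_Ellery = 0.01766 / 0.01690 = 1.0450
β_Bellamy = 0.03060 / 0.01690 = 1.8107
β_Ivers = 0.01997 / 0.01690 = 1.1817
β_Durant = 0.03004 / 0.01690 = 1.7775
β_P = Σ w_i β_i = 0.24×1.7893 + 0.22×1.0450 + 0.13×1.8107 + 0.24×1.1817 + 0.17×1.7775 = 1.4805
E(R_P) = R_f + β_P × MRP = 3.73% + 1.4805 × 7.33% = 14.58%

14.58%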